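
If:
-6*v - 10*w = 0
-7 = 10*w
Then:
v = 7/6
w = -7/10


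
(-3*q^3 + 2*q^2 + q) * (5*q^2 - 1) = -15*q^5 + 10*q^4 + 8*q^3 - 2*q^2 - q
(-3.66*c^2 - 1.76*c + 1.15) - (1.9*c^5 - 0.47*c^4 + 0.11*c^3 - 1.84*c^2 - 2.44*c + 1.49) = -1.9*c^5 + 0.47*c^4 - 0.11*c^3 - 1.82*c^2 + 0.68*c - 0.34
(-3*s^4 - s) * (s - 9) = -3*s^5 + 27*s^4 - s^2 + 9*s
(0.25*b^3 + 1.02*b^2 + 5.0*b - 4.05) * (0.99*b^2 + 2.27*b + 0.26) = 0.2475*b^5 + 1.5773*b^4 + 7.3304*b^3 + 7.6057*b^2 - 7.8935*b - 1.053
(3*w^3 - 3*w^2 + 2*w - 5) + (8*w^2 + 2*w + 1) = 3*w^3 + 5*w^2 + 4*w - 4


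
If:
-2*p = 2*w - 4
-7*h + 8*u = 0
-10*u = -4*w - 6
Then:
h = 16*w/35 + 24/35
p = 2 - w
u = 2*w/5 + 3/5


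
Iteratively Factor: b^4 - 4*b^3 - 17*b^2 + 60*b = (b + 4)*(b^3 - 8*b^2 + 15*b) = (b - 3)*(b + 4)*(b^2 - 5*b) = (b - 5)*(b - 3)*(b + 4)*(b)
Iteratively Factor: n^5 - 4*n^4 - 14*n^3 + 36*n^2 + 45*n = (n - 5)*(n^4 + n^3 - 9*n^2 - 9*n) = (n - 5)*(n + 1)*(n^3 - 9*n) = n*(n - 5)*(n + 1)*(n^2 - 9) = n*(n - 5)*(n + 1)*(n + 3)*(n - 3)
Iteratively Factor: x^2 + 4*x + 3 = (x + 3)*(x + 1)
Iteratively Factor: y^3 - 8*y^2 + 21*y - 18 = (y - 3)*(y^2 - 5*y + 6) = (y - 3)*(y - 2)*(y - 3)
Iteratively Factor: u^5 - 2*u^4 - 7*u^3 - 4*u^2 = (u - 4)*(u^4 + 2*u^3 + u^2) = u*(u - 4)*(u^3 + 2*u^2 + u) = u^2*(u - 4)*(u^2 + 2*u + 1) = u^2*(u - 4)*(u + 1)*(u + 1)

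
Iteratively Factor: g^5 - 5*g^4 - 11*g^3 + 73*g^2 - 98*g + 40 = (g - 1)*(g^4 - 4*g^3 - 15*g^2 + 58*g - 40) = (g - 2)*(g - 1)*(g^3 - 2*g^2 - 19*g + 20) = (g - 5)*(g - 2)*(g - 1)*(g^2 + 3*g - 4) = (g - 5)*(g - 2)*(g - 1)*(g + 4)*(g - 1)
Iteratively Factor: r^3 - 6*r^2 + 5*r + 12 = (r + 1)*(r^2 - 7*r + 12) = (r - 3)*(r + 1)*(r - 4)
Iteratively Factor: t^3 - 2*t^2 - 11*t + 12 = (t - 1)*(t^2 - t - 12) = (t - 1)*(t + 3)*(t - 4)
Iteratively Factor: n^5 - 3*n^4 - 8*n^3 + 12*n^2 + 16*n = (n + 2)*(n^4 - 5*n^3 + 2*n^2 + 8*n) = (n + 1)*(n + 2)*(n^3 - 6*n^2 + 8*n) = (n - 2)*(n + 1)*(n + 2)*(n^2 - 4*n) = n*(n - 2)*(n + 1)*(n + 2)*(n - 4)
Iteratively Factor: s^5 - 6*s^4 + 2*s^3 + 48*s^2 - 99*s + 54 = (s - 3)*(s^4 - 3*s^3 - 7*s^2 + 27*s - 18) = (s - 3)^2*(s^3 - 7*s + 6) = (s - 3)^2*(s + 3)*(s^2 - 3*s + 2) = (s - 3)^2*(s - 2)*(s + 3)*(s - 1)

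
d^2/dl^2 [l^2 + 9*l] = 2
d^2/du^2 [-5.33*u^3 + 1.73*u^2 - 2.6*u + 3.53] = 3.46 - 31.98*u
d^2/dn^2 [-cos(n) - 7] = cos(n)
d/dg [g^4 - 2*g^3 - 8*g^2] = 2*g*(2*g^2 - 3*g - 8)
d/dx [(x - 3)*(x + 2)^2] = (x + 2)*(3*x - 4)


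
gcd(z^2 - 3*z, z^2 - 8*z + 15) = z - 3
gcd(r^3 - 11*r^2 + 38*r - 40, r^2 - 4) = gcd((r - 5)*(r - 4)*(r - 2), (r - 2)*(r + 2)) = r - 2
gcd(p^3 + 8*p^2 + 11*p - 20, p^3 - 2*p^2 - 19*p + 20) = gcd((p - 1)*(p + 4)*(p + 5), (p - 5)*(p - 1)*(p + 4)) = p^2 + 3*p - 4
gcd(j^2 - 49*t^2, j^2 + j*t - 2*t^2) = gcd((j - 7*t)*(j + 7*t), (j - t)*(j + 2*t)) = 1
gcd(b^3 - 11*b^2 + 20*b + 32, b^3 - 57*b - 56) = b^2 - 7*b - 8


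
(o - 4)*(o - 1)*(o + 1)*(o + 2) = o^4 - 2*o^3 - 9*o^2 + 2*o + 8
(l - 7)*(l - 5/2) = l^2 - 19*l/2 + 35/2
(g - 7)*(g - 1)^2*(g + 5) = g^4 - 4*g^3 - 30*g^2 + 68*g - 35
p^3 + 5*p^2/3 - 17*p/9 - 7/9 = (p - 1)*(p + 1/3)*(p + 7/3)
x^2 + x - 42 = (x - 6)*(x + 7)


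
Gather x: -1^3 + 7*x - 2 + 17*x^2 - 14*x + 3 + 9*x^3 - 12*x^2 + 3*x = 9*x^3 + 5*x^2 - 4*x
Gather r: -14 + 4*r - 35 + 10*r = 14*r - 49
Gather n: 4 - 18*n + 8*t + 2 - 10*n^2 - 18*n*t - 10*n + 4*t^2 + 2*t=-10*n^2 + n*(-18*t - 28) + 4*t^2 + 10*t + 6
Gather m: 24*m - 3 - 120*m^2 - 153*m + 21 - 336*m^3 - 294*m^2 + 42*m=-336*m^3 - 414*m^2 - 87*m + 18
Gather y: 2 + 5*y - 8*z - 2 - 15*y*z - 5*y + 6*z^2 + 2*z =-15*y*z + 6*z^2 - 6*z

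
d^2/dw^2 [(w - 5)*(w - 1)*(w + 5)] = 6*w - 2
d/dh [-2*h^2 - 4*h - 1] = -4*h - 4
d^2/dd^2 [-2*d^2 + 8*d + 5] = -4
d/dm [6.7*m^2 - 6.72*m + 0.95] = 13.4*m - 6.72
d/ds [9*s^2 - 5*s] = 18*s - 5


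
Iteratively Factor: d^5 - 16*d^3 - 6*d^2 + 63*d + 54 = (d + 2)*(d^4 - 2*d^3 - 12*d^2 + 18*d + 27) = (d + 2)*(d + 3)*(d^3 - 5*d^2 + 3*d + 9) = (d - 3)*(d + 2)*(d + 3)*(d^2 - 2*d - 3) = (d - 3)*(d + 1)*(d + 2)*(d + 3)*(d - 3)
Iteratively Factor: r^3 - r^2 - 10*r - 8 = (r + 2)*(r^2 - 3*r - 4) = (r - 4)*(r + 2)*(r + 1)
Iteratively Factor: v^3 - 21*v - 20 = (v + 4)*(v^2 - 4*v - 5) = (v + 1)*(v + 4)*(v - 5)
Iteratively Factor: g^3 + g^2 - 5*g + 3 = (g - 1)*(g^2 + 2*g - 3) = (g - 1)^2*(g + 3)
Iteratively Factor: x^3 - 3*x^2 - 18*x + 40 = (x + 4)*(x^2 - 7*x + 10) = (x - 5)*(x + 4)*(x - 2)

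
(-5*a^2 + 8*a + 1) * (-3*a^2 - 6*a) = 15*a^4 + 6*a^3 - 51*a^2 - 6*a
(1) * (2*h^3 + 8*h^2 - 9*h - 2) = 2*h^3 + 8*h^2 - 9*h - 2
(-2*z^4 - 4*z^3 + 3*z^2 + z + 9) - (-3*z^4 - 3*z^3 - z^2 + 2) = z^4 - z^3 + 4*z^2 + z + 7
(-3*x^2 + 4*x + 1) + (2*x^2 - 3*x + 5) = -x^2 + x + 6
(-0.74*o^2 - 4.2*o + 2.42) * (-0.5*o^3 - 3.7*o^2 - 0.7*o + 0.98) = 0.37*o^5 + 4.838*o^4 + 14.848*o^3 - 6.7392*o^2 - 5.81*o + 2.3716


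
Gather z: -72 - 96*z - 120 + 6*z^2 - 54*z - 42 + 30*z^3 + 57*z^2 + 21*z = 30*z^3 + 63*z^2 - 129*z - 234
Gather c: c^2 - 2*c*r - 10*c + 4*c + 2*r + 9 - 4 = c^2 + c*(-2*r - 6) + 2*r + 5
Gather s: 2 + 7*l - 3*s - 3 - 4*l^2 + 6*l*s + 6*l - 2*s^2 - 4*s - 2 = -4*l^2 + 13*l - 2*s^2 + s*(6*l - 7) - 3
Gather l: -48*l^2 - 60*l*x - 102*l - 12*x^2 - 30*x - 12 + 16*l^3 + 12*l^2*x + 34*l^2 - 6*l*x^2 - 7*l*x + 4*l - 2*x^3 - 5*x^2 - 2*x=16*l^3 + l^2*(12*x - 14) + l*(-6*x^2 - 67*x - 98) - 2*x^3 - 17*x^2 - 32*x - 12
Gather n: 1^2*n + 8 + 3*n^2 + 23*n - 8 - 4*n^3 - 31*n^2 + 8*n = -4*n^3 - 28*n^2 + 32*n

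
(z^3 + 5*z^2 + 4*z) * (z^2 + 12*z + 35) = z^5 + 17*z^4 + 99*z^3 + 223*z^2 + 140*z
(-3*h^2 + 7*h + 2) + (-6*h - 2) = -3*h^2 + h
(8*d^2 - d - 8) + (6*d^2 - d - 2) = 14*d^2 - 2*d - 10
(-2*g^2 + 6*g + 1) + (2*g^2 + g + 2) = 7*g + 3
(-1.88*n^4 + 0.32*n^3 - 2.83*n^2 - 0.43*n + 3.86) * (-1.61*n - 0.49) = 3.0268*n^5 + 0.406*n^4 + 4.3995*n^3 + 2.079*n^2 - 6.0039*n - 1.8914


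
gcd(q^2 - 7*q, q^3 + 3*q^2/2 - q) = q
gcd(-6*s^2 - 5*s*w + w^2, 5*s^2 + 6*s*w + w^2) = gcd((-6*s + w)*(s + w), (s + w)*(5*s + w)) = s + w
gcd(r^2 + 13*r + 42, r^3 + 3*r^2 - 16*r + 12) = r + 6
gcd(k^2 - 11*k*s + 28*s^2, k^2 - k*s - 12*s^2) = -k + 4*s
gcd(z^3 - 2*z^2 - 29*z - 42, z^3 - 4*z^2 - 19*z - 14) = z^2 - 5*z - 14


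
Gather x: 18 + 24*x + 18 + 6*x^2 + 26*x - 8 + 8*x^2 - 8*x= 14*x^2 + 42*x + 28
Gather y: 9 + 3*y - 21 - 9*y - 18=-6*y - 30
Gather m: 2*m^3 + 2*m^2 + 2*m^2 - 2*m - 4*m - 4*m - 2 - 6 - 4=2*m^3 + 4*m^2 - 10*m - 12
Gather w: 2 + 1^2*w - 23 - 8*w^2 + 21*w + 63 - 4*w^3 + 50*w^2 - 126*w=-4*w^3 + 42*w^2 - 104*w + 42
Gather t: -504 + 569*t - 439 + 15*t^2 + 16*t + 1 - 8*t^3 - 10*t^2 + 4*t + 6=-8*t^3 + 5*t^2 + 589*t - 936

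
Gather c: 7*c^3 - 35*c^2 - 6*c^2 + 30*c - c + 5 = 7*c^3 - 41*c^2 + 29*c + 5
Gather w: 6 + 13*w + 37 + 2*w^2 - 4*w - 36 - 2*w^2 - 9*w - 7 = 0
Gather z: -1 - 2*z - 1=-2*z - 2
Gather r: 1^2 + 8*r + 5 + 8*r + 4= 16*r + 10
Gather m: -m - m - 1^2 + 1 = -2*m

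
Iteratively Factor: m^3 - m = (m)*(m^2 - 1) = m*(m + 1)*(m - 1)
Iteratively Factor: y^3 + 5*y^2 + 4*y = (y + 4)*(y^2 + y) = y*(y + 4)*(y + 1)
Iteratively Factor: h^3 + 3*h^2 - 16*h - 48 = (h - 4)*(h^2 + 7*h + 12) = (h - 4)*(h + 4)*(h + 3)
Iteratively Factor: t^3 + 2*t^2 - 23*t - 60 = (t + 3)*(t^2 - t - 20) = (t - 5)*(t + 3)*(t + 4)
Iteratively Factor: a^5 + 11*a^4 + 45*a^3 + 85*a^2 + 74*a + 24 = (a + 4)*(a^4 + 7*a^3 + 17*a^2 + 17*a + 6) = (a + 3)*(a + 4)*(a^3 + 4*a^2 + 5*a + 2) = (a + 1)*(a + 3)*(a + 4)*(a^2 + 3*a + 2) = (a + 1)^2*(a + 3)*(a + 4)*(a + 2)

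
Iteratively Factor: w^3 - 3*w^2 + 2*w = (w - 1)*(w^2 - 2*w) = (w - 2)*(w - 1)*(w)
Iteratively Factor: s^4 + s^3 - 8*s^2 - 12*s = (s + 2)*(s^3 - s^2 - 6*s) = s*(s + 2)*(s^2 - s - 6) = s*(s - 3)*(s + 2)*(s + 2)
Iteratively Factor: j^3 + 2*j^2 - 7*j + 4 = (j - 1)*(j^2 + 3*j - 4) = (j - 1)*(j + 4)*(j - 1)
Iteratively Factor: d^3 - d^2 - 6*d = (d)*(d^2 - d - 6) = d*(d - 3)*(d + 2)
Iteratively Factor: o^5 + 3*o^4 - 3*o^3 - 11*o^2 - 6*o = (o)*(o^4 + 3*o^3 - 3*o^2 - 11*o - 6) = o*(o + 1)*(o^3 + 2*o^2 - 5*o - 6) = o*(o - 2)*(o + 1)*(o^2 + 4*o + 3) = o*(o - 2)*(o + 1)*(o + 3)*(o + 1)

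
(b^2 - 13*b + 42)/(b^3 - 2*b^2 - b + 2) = (b^2 - 13*b + 42)/(b^3 - 2*b^2 - b + 2)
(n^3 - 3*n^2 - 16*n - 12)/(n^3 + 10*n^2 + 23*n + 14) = (n - 6)/(n + 7)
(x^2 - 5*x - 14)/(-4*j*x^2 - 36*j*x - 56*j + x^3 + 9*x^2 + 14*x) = (x - 7)/(-4*j*x - 28*j + x^2 + 7*x)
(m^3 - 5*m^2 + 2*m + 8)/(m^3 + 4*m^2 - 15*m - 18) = (m^2 - 6*m + 8)/(m^2 + 3*m - 18)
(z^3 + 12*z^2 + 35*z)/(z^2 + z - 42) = z*(z + 5)/(z - 6)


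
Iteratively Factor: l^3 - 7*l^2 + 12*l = (l)*(l^2 - 7*l + 12) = l*(l - 4)*(l - 3)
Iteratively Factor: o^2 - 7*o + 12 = (o - 3)*(o - 4)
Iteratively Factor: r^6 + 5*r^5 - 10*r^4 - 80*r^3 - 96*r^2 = (r)*(r^5 + 5*r^4 - 10*r^3 - 80*r^2 - 96*r) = r*(r + 4)*(r^4 + r^3 - 14*r^2 - 24*r) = r*(r + 2)*(r + 4)*(r^3 - r^2 - 12*r) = r^2*(r + 2)*(r + 4)*(r^2 - r - 12) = r^2*(r + 2)*(r + 3)*(r + 4)*(r - 4)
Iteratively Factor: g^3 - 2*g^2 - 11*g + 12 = (g - 1)*(g^2 - g - 12) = (g - 4)*(g - 1)*(g + 3)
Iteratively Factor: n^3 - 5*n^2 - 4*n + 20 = (n + 2)*(n^2 - 7*n + 10) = (n - 5)*(n + 2)*(n - 2)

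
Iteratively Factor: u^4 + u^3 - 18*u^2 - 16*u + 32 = (u - 4)*(u^3 + 5*u^2 + 2*u - 8) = (u - 4)*(u + 4)*(u^2 + u - 2) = (u - 4)*(u + 2)*(u + 4)*(u - 1)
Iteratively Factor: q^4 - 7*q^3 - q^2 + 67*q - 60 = (q + 3)*(q^3 - 10*q^2 + 29*q - 20) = (q - 5)*(q + 3)*(q^2 - 5*q + 4) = (q - 5)*(q - 4)*(q + 3)*(q - 1)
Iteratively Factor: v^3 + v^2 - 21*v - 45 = (v - 5)*(v^2 + 6*v + 9) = (v - 5)*(v + 3)*(v + 3)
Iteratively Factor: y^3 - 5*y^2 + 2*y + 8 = (y + 1)*(y^2 - 6*y + 8) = (y - 2)*(y + 1)*(y - 4)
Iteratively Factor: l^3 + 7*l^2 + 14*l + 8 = (l + 1)*(l^2 + 6*l + 8) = (l + 1)*(l + 4)*(l + 2)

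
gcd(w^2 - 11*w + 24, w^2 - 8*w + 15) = w - 3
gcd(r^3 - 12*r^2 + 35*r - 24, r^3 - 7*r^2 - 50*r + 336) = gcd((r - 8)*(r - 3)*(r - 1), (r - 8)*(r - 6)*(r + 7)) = r - 8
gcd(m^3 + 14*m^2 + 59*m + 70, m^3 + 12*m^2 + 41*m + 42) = m^2 + 9*m + 14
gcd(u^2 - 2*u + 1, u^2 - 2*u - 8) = 1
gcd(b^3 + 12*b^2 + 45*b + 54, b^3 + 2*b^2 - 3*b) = b + 3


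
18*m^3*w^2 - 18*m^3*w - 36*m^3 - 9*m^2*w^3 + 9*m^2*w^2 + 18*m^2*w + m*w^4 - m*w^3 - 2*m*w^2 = (-6*m + w)*(-3*m + w)*(w - 2)*(m*w + m)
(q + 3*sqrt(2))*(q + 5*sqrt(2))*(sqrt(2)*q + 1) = sqrt(2)*q^3 + 17*q^2 + 38*sqrt(2)*q + 30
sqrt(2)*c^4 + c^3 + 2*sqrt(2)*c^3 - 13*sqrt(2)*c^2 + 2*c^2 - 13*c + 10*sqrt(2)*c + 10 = (c - 2)*(c - 1)*(c + 5)*(sqrt(2)*c + 1)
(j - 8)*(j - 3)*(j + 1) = j^3 - 10*j^2 + 13*j + 24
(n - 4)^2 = n^2 - 8*n + 16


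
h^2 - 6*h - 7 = (h - 7)*(h + 1)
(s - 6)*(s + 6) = s^2 - 36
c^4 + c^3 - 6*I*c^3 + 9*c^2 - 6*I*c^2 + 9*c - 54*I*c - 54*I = (c + 1)*(c - 6*I)*(c - 3*I)*(c + 3*I)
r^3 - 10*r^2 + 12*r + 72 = (r - 6)^2*(r + 2)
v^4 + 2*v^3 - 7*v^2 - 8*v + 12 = (v - 2)*(v - 1)*(v + 2)*(v + 3)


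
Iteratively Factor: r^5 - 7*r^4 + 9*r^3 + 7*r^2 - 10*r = (r - 1)*(r^4 - 6*r^3 + 3*r^2 + 10*r) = (r - 2)*(r - 1)*(r^3 - 4*r^2 - 5*r) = (r - 5)*(r - 2)*(r - 1)*(r^2 + r) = r*(r - 5)*(r - 2)*(r - 1)*(r + 1)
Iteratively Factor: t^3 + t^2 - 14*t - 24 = (t - 4)*(t^2 + 5*t + 6) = (t - 4)*(t + 2)*(t + 3)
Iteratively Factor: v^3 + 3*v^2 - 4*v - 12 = (v + 3)*(v^2 - 4) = (v + 2)*(v + 3)*(v - 2)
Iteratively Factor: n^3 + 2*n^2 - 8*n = (n - 2)*(n^2 + 4*n) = n*(n - 2)*(n + 4)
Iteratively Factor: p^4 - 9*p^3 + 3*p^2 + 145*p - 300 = (p + 4)*(p^3 - 13*p^2 + 55*p - 75) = (p - 5)*(p + 4)*(p^2 - 8*p + 15) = (p - 5)^2*(p + 4)*(p - 3)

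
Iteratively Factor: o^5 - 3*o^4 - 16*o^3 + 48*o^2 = (o - 3)*(o^4 - 16*o^2) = (o - 3)*(o + 4)*(o^3 - 4*o^2) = o*(o - 3)*(o + 4)*(o^2 - 4*o) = o*(o - 4)*(o - 3)*(o + 4)*(o)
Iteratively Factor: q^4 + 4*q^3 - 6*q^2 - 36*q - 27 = (q + 3)*(q^3 + q^2 - 9*q - 9) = (q + 3)^2*(q^2 - 2*q - 3) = (q - 3)*(q + 3)^2*(q + 1)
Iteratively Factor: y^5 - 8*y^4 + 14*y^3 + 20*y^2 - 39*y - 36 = (y - 3)*(y^4 - 5*y^3 - y^2 + 17*y + 12) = (y - 4)*(y - 3)*(y^3 - y^2 - 5*y - 3) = (y - 4)*(y - 3)*(y + 1)*(y^2 - 2*y - 3) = (y - 4)*(y - 3)^2*(y + 1)*(y + 1)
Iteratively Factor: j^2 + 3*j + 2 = (j + 2)*(j + 1)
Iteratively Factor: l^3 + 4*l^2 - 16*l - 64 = (l + 4)*(l^2 - 16) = (l - 4)*(l + 4)*(l + 4)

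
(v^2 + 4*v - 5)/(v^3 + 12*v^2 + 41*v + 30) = (v - 1)/(v^2 + 7*v + 6)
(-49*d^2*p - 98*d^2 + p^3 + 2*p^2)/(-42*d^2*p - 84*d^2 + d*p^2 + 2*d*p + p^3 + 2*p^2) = (-7*d + p)/(-6*d + p)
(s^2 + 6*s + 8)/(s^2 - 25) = (s^2 + 6*s + 8)/(s^2 - 25)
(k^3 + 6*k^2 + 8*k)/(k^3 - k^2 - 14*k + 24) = k*(k + 2)/(k^2 - 5*k + 6)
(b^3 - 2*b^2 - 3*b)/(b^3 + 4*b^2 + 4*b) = (b^2 - 2*b - 3)/(b^2 + 4*b + 4)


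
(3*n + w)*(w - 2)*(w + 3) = 3*n*w^2 + 3*n*w - 18*n + w^3 + w^2 - 6*w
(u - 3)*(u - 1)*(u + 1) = u^3 - 3*u^2 - u + 3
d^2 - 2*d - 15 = (d - 5)*(d + 3)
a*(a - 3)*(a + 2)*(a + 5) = a^4 + 4*a^3 - 11*a^2 - 30*a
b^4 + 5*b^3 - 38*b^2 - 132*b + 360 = (b - 5)*(b - 2)*(b + 6)^2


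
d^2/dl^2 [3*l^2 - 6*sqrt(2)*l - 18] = 6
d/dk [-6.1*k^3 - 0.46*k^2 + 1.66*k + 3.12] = -18.3*k^2 - 0.92*k + 1.66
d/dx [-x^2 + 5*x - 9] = 5 - 2*x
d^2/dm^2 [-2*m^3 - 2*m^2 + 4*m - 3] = -12*m - 4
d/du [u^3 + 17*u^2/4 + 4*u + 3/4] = 3*u^2 + 17*u/2 + 4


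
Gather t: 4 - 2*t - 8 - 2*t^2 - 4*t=-2*t^2 - 6*t - 4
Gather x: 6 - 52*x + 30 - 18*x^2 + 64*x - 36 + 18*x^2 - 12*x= 0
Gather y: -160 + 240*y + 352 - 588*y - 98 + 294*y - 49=45 - 54*y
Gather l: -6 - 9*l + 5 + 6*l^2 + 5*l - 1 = 6*l^2 - 4*l - 2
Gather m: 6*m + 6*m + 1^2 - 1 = 12*m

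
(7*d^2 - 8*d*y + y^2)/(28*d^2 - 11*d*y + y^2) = (-d + y)/(-4*d + y)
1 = 1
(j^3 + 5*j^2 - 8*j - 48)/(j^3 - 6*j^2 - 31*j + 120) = (j^2 + 8*j + 16)/(j^2 - 3*j - 40)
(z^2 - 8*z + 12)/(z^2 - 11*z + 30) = (z - 2)/(z - 5)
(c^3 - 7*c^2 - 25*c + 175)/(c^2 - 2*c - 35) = c - 5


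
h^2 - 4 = (h - 2)*(h + 2)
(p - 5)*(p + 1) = p^2 - 4*p - 5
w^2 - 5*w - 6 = (w - 6)*(w + 1)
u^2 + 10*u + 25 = (u + 5)^2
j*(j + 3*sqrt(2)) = j^2 + 3*sqrt(2)*j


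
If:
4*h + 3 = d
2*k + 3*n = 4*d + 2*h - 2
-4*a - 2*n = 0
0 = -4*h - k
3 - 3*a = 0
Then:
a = 1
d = 7/13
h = -8/13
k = 32/13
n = -2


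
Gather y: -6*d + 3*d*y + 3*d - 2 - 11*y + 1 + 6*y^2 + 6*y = -3*d + 6*y^2 + y*(3*d - 5) - 1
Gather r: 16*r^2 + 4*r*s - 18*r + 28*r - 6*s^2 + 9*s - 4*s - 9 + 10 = 16*r^2 + r*(4*s + 10) - 6*s^2 + 5*s + 1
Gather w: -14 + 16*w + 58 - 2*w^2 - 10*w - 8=-2*w^2 + 6*w + 36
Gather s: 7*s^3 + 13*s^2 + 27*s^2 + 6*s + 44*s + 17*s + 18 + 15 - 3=7*s^3 + 40*s^2 + 67*s + 30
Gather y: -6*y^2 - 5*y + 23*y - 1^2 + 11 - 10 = -6*y^2 + 18*y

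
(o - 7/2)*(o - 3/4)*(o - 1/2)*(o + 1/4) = o^4 - 9*o^3/2 + 57*o^2/16 - o/8 - 21/64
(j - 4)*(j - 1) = j^2 - 5*j + 4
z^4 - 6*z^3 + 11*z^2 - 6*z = z*(z - 3)*(z - 2)*(z - 1)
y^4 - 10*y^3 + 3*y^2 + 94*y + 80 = (y - 8)*(y - 5)*(y + 1)*(y + 2)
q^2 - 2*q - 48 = (q - 8)*(q + 6)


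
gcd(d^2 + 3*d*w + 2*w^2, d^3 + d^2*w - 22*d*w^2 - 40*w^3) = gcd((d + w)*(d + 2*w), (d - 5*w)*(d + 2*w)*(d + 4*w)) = d + 2*w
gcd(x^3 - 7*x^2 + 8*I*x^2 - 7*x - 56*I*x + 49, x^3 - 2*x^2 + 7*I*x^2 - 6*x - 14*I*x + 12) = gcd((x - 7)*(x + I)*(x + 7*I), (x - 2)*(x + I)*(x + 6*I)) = x + I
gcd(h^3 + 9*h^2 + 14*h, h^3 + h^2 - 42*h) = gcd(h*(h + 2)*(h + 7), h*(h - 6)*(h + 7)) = h^2 + 7*h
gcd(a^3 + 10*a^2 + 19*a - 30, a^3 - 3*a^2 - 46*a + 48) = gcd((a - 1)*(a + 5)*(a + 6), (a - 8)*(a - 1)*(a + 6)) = a^2 + 5*a - 6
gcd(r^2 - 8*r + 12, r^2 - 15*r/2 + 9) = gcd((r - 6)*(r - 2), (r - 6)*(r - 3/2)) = r - 6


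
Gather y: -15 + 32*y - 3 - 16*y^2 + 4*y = -16*y^2 + 36*y - 18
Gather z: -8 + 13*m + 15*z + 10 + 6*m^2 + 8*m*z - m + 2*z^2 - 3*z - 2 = 6*m^2 + 12*m + 2*z^2 + z*(8*m + 12)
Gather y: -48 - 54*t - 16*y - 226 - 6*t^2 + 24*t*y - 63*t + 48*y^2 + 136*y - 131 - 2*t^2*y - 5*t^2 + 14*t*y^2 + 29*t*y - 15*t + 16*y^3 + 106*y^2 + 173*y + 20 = -11*t^2 - 132*t + 16*y^3 + y^2*(14*t + 154) + y*(-2*t^2 + 53*t + 293) - 385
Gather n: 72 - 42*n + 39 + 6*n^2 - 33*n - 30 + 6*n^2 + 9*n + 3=12*n^2 - 66*n + 84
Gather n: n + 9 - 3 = n + 6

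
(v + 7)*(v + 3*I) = v^2 + 7*v + 3*I*v + 21*I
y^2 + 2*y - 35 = (y - 5)*(y + 7)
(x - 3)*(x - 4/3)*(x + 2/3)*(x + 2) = x^4 - 5*x^3/3 - 56*x^2/9 + 44*x/9 + 16/3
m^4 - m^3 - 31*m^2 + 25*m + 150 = (m - 5)*(m - 3)*(m + 2)*(m + 5)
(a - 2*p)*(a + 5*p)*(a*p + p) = a^3*p + 3*a^2*p^2 + a^2*p - 10*a*p^3 + 3*a*p^2 - 10*p^3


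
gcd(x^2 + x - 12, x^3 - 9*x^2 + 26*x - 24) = x - 3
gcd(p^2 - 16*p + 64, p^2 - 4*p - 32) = p - 8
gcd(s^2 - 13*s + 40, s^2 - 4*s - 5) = s - 5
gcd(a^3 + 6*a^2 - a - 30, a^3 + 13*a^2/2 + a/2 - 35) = a^2 + 3*a - 10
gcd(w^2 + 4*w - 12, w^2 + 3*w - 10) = w - 2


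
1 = 1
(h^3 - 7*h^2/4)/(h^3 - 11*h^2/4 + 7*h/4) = h/(h - 1)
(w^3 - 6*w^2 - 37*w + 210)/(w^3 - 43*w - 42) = (w - 5)/(w + 1)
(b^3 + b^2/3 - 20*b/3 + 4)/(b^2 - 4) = (b^2 + 7*b/3 - 2)/(b + 2)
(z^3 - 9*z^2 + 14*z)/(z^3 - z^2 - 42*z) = (z - 2)/(z + 6)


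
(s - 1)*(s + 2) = s^2 + s - 2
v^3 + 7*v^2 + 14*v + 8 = (v + 1)*(v + 2)*(v + 4)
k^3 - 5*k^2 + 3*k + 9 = (k - 3)^2*(k + 1)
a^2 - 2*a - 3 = (a - 3)*(a + 1)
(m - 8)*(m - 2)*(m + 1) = m^3 - 9*m^2 + 6*m + 16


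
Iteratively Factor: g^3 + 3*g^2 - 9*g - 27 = (g + 3)*(g^2 - 9) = (g - 3)*(g + 3)*(g + 3)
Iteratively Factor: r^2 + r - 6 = (r - 2)*(r + 3)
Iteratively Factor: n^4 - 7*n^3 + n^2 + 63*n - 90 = (n - 3)*(n^3 - 4*n^2 - 11*n + 30) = (n - 3)*(n + 3)*(n^2 - 7*n + 10) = (n - 3)*(n - 2)*(n + 3)*(n - 5)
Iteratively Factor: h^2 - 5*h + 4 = (h - 4)*(h - 1)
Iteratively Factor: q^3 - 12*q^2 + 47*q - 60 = (q - 3)*(q^2 - 9*q + 20) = (q - 4)*(q - 3)*(q - 5)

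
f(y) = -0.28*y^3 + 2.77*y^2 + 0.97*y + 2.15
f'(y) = -0.84*y^2 + 5.54*y + 0.97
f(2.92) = 21.63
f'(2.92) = 9.98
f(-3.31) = 39.44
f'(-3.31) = -26.57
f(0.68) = 4.00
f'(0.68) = 4.35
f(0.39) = 2.93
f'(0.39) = 3.00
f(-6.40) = 182.80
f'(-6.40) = -68.89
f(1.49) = 8.82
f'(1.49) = 7.36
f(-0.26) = 2.09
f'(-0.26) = -0.53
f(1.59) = 9.57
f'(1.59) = 7.65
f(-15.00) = 1555.85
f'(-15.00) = -271.13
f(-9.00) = 421.91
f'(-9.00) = -116.93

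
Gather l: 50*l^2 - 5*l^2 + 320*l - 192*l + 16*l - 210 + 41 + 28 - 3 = 45*l^2 + 144*l - 144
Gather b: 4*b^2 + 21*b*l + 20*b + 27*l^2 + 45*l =4*b^2 + b*(21*l + 20) + 27*l^2 + 45*l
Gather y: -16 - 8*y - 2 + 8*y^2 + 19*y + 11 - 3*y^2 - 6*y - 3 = 5*y^2 + 5*y - 10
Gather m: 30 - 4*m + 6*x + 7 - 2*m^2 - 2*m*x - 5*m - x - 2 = -2*m^2 + m*(-2*x - 9) + 5*x + 35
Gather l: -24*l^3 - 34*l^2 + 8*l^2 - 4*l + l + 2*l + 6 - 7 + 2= -24*l^3 - 26*l^2 - l + 1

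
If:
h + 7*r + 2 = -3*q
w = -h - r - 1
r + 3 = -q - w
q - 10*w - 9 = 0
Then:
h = -33/37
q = -107/37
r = 40/37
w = -44/37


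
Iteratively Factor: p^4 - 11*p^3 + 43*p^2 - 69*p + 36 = (p - 4)*(p^3 - 7*p^2 + 15*p - 9) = (p - 4)*(p - 3)*(p^2 - 4*p + 3) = (p - 4)*(p - 3)^2*(p - 1)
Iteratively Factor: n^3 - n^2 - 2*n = (n)*(n^2 - n - 2) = n*(n - 2)*(n + 1)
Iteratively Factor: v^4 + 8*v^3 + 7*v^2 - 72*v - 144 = (v + 4)*(v^3 + 4*v^2 - 9*v - 36) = (v - 3)*(v + 4)*(v^2 + 7*v + 12) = (v - 3)*(v + 4)^2*(v + 3)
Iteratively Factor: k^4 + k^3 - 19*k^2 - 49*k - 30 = (k + 1)*(k^3 - 19*k - 30) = (k + 1)*(k + 2)*(k^2 - 2*k - 15) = (k - 5)*(k + 1)*(k + 2)*(k + 3)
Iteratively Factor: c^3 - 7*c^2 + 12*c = (c - 3)*(c^2 - 4*c) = c*(c - 3)*(c - 4)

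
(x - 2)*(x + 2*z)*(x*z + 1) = x^3*z + 2*x^2*z^2 - 2*x^2*z + x^2 - 4*x*z^2 + 2*x*z - 2*x - 4*z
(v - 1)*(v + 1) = v^2 - 1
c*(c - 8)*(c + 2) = c^3 - 6*c^2 - 16*c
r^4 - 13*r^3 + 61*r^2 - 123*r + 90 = (r - 5)*(r - 3)^2*(r - 2)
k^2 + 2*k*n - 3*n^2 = (k - n)*(k + 3*n)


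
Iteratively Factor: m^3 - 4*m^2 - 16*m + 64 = (m + 4)*(m^2 - 8*m + 16) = (m - 4)*(m + 4)*(m - 4)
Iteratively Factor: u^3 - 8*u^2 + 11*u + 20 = (u - 5)*(u^2 - 3*u - 4) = (u - 5)*(u - 4)*(u + 1)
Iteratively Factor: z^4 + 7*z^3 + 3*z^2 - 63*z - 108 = (z + 3)*(z^3 + 4*z^2 - 9*z - 36) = (z + 3)*(z + 4)*(z^2 - 9) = (z - 3)*(z + 3)*(z + 4)*(z + 3)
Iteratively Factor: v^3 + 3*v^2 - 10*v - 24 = (v + 2)*(v^2 + v - 12) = (v + 2)*(v + 4)*(v - 3)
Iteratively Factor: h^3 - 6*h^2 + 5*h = (h - 5)*(h^2 - h) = (h - 5)*(h - 1)*(h)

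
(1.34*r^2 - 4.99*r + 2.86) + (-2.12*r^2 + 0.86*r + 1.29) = -0.78*r^2 - 4.13*r + 4.15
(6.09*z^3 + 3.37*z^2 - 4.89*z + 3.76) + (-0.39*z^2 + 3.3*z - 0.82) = 6.09*z^3 + 2.98*z^2 - 1.59*z + 2.94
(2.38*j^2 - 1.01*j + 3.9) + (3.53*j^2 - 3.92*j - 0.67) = 5.91*j^2 - 4.93*j + 3.23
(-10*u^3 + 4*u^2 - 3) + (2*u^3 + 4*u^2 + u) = -8*u^3 + 8*u^2 + u - 3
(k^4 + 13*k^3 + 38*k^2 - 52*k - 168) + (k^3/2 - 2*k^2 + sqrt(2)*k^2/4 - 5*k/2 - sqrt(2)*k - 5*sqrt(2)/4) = k^4 + 27*k^3/2 + sqrt(2)*k^2/4 + 36*k^2 - 109*k/2 - sqrt(2)*k - 168 - 5*sqrt(2)/4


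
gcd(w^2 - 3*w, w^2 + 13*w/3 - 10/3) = 1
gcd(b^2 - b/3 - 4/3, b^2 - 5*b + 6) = 1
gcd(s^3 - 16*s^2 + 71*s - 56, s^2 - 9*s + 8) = s^2 - 9*s + 8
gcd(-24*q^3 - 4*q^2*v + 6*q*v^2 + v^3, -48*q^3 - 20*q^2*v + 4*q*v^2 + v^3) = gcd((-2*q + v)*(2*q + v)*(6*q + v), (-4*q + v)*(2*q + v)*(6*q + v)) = 12*q^2 + 8*q*v + v^2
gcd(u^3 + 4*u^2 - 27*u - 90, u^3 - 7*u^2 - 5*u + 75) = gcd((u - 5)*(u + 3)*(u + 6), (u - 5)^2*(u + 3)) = u^2 - 2*u - 15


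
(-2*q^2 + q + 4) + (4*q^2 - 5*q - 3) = 2*q^2 - 4*q + 1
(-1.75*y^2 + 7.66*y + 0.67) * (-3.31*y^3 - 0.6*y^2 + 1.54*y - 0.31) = 5.7925*y^5 - 24.3046*y^4 - 9.5087*y^3 + 11.9369*y^2 - 1.3428*y - 0.2077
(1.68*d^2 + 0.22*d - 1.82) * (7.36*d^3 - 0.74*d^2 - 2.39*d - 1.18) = 12.3648*d^5 + 0.376*d^4 - 17.5732*d^3 - 1.1614*d^2 + 4.0902*d + 2.1476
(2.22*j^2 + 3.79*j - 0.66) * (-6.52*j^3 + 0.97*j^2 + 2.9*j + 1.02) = -14.4744*j^5 - 22.5574*j^4 + 14.4175*j^3 + 12.6152*j^2 + 1.9518*j - 0.6732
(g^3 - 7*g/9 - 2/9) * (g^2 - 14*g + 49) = g^5 - 14*g^4 + 434*g^3/9 + 32*g^2/3 - 35*g - 98/9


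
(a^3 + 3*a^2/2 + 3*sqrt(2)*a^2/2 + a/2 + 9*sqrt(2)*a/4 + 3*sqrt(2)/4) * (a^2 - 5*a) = a^5 - 7*a^4/2 + 3*sqrt(2)*a^4/2 - 21*sqrt(2)*a^3/4 - 7*a^3 - 21*sqrt(2)*a^2/2 - 5*a^2/2 - 15*sqrt(2)*a/4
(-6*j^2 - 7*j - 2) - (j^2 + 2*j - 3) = -7*j^2 - 9*j + 1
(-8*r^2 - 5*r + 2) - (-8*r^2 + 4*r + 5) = -9*r - 3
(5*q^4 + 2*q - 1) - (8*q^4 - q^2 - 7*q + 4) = -3*q^4 + q^2 + 9*q - 5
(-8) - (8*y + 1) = -8*y - 9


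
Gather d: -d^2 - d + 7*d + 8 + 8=-d^2 + 6*d + 16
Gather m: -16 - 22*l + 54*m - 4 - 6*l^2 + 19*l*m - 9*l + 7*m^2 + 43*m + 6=-6*l^2 - 31*l + 7*m^2 + m*(19*l + 97) - 14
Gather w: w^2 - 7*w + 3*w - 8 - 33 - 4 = w^2 - 4*w - 45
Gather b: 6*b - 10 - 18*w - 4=6*b - 18*w - 14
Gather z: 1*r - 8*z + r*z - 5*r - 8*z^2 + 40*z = -4*r - 8*z^2 + z*(r + 32)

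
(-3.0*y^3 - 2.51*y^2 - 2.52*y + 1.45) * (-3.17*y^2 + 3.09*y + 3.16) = 9.51*y^5 - 1.3133*y^4 - 9.2475*y^3 - 20.3149*y^2 - 3.4827*y + 4.582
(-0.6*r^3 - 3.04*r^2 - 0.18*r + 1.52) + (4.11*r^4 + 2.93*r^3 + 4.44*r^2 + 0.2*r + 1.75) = 4.11*r^4 + 2.33*r^3 + 1.4*r^2 + 0.02*r + 3.27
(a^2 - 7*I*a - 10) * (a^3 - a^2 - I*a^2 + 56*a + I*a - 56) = a^5 - a^4 - 8*I*a^4 + 39*a^3 + 8*I*a^3 - 39*a^2 - 382*I*a^2 - 560*a + 382*I*a + 560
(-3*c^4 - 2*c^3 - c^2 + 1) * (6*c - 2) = -18*c^5 - 6*c^4 - 2*c^3 + 2*c^2 + 6*c - 2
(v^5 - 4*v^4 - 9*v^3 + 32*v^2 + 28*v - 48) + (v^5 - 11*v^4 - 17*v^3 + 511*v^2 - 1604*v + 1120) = 2*v^5 - 15*v^4 - 26*v^3 + 543*v^2 - 1576*v + 1072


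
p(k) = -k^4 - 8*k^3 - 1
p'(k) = -4*k^3 - 24*k^2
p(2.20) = -109.61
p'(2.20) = -158.75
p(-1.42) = 17.84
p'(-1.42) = -36.94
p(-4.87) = 360.52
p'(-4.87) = -107.20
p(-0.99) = 5.80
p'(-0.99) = -19.64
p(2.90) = -266.84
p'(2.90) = -299.40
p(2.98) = -291.57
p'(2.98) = -318.98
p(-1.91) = 41.43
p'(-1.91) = -59.68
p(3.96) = -743.71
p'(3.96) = -624.75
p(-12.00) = -6913.00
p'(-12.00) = 3456.00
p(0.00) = -1.00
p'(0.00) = 0.00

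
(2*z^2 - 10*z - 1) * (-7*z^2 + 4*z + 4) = -14*z^4 + 78*z^3 - 25*z^2 - 44*z - 4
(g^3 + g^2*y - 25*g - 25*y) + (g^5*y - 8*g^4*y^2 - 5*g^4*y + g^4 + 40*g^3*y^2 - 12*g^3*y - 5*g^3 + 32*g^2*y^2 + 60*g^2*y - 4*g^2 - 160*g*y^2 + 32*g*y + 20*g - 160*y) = g^5*y - 8*g^4*y^2 - 5*g^4*y + g^4 + 40*g^3*y^2 - 12*g^3*y - 4*g^3 + 32*g^2*y^2 + 61*g^2*y - 4*g^2 - 160*g*y^2 + 32*g*y - 5*g - 185*y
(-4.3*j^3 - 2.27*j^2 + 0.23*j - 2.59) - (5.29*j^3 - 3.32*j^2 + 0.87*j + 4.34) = -9.59*j^3 + 1.05*j^2 - 0.64*j - 6.93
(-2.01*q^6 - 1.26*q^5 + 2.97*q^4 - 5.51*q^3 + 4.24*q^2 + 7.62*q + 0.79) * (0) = 0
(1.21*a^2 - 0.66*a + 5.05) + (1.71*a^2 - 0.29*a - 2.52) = 2.92*a^2 - 0.95*a + 2.53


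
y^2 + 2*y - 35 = (y - 5)*(y + 7)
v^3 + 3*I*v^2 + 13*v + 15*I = (v - 3*I)*(v + I)*(v + 5*I)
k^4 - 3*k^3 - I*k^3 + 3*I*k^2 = k^2*(k - 3)*(k - I)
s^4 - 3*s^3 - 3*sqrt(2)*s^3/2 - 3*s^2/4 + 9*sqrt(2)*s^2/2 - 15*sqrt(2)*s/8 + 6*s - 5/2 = (s - 5/2)*(s - 1/2)*(s - 2*sqrt(2))*(s + sqrt(2)/2)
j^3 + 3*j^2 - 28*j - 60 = (j - 5)*(j + 2)*(j + 6)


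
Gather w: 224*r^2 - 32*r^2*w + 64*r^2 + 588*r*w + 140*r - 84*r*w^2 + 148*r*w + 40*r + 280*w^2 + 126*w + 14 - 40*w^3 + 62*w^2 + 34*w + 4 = 288*r^2 + 180*r - 40*w^3 + w^2*(342 - 84*r) + w*(-32*r^2 + 736*r + 160) + 18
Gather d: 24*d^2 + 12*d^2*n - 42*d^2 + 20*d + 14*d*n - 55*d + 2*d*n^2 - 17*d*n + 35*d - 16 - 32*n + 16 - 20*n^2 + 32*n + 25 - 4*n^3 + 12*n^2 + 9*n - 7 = d^2*(12*n - 18) + d*(2*n^2 - 3*n) - 4*n^3 - 8*n^2 + 9*n + 18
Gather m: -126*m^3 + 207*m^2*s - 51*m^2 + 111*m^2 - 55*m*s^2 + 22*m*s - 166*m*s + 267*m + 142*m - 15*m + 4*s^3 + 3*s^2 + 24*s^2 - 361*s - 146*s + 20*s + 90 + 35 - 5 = -126*m^3 + m^2*(207*s + 60) + m*(-55*s^2 - 144*s + 394) + 4*s^3 + 27*s^2 - 487*s + 120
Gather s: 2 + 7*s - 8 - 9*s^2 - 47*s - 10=-9*s^2 - 40*s - 16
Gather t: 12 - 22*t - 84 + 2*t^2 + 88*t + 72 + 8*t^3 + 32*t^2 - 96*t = 8*t^3 + 34*t^2 - 30*t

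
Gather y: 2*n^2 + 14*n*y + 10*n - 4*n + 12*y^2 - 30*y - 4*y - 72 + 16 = 2*n^2 + 6*n + 12*y^2 + y*(14*n - 34) - 56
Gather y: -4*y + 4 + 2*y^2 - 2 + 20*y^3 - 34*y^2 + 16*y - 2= 20*y^3 - 32*y^2 + 12*y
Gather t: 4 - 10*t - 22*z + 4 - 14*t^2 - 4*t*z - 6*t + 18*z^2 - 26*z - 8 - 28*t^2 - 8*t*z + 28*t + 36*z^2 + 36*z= -42*t^2 + t*(12 - 12*z) + 54*z^2 - 12*z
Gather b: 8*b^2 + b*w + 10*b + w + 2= 8*b^2 + b*(w + 10) + w + 2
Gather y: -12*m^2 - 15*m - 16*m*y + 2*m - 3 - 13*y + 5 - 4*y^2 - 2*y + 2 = -12*m^2 - 13*m - 4*y^2 + y*(-16*m - 15) + 4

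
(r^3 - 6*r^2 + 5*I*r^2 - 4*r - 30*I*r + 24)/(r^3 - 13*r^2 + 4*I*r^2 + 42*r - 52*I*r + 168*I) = (r + I)/(r - 7)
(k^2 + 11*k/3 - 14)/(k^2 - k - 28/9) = 3*(k + 6)/(3*k + 4)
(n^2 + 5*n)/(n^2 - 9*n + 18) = n*(n + 5)/(n^2 - 9*n + 18)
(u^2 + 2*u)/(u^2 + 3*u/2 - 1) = 2*u/(2*u - 1)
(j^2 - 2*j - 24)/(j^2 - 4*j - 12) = (j + 4)/(j + 2)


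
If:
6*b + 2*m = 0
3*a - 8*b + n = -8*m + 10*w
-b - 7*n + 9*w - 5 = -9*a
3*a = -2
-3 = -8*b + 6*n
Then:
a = -2/3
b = -585/2276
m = 1755/2276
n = -959/1138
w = 1225/2276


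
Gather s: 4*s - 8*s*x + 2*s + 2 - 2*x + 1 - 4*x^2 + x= s*(6 - 8*x) - 4*x^2 - x + 3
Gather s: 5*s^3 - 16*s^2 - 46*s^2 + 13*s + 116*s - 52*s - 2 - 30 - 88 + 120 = 5*s^3 - 62*s^2 + 77*s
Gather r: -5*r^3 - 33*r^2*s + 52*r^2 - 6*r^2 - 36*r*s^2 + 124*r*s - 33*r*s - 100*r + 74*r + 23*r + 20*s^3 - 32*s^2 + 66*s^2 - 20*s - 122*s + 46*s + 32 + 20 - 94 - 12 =-5*r^3 + r^2*(46 - 33*s) + r*(-36*s^2 + 91*s - 3) + 20*s^3 + 34*s^2 - 96*s - 54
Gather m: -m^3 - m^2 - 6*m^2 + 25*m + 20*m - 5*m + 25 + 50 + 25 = -m^3 - 7*m^2 + 40*m + 100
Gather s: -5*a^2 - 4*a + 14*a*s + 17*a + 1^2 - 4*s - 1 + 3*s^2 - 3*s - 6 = -5*a^2 + 13*a + 3*s^2 + s*(14*a - 7) - 6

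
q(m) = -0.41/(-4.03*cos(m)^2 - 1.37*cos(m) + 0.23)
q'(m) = -0.41*(-8.06*sin(m)*cos(m) - 1.37*sin(m))/(-4.03*cos(m)^2 - 1.37*cos(m) + 0.23)^2 = (3.3046*cos(m) + 0.5617)*sin(m)/(4.03*cos(m)^2 + 1.37*cos(m) - 0.23)^2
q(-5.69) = 0.11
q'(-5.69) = 0.14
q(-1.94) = -2.05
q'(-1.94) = 14.77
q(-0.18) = 0.08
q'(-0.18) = -0.03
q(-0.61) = 0.11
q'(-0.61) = -0.14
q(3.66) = 0.25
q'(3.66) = 0.44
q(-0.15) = 0.08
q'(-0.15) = -0.02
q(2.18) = 1.34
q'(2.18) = -11.67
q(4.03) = 0.81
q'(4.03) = 4.56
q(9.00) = 0.22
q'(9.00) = -0.29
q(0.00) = 0.08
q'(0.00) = 0.00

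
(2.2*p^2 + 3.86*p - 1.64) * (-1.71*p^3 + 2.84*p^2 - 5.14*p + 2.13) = -3.762*p^5 - 0.3526*p^4 + 2.4588*p^3 - 19.812*p^2 + 16.6514*p - 3.4932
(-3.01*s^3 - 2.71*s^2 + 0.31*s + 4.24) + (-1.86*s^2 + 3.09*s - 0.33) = -3.01*s^3 - 4.57*s^2 + 3.4*s + 3.91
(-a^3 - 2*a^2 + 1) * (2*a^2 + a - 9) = -2*a^5 - 5*a^4 + 7*a^3 + 20*a^2 + a - 9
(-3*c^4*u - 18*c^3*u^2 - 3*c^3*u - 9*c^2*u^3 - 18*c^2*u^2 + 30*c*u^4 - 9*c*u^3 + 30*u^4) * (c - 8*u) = -3*c^5*u + 6*c^4*u^2 - 3*c^4*u + 135*c^3*u^3 + 6*c^3*u^2 + 102*c^2*u^4 + 135*c^2*u^3 - 240*c*u^5 + 102*c*u^4 - 240*u^5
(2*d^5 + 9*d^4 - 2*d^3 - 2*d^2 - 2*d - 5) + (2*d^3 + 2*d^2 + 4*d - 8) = 2*d^5 + 9*d^4 + 2*d - 13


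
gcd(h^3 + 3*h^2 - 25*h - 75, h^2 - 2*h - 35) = h + 5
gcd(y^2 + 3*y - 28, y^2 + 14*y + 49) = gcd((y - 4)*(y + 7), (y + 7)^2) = y + 7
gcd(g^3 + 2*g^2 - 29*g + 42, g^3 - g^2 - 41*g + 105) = g^2 + 4*g - 21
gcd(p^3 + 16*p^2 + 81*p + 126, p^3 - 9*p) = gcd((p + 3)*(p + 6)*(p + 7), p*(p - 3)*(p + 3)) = p + 3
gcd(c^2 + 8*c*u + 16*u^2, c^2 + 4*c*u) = c + 4*u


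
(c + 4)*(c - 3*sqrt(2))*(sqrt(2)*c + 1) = sqrt(2)*c^3 - 5*c^2 + 4*sqrt(2)*c^2 - 20*c - 3*sqrt(2)*c - 12*sqrt(2)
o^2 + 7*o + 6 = (o + 1)*(o + 6)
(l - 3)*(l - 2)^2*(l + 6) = l^4 - l^3 - 26*l^2 + 84*l - 72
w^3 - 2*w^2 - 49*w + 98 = (w - 7)*(w - 2)*(w + 7)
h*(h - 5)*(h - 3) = h^3 - 8*h^2 + 15*h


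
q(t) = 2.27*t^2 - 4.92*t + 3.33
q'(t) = 4.54*t - 4.92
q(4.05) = 20.64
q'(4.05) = 13.47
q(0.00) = 3.33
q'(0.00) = -4.92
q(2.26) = 3.81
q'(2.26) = 5.34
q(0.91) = 0.73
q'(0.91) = -0.79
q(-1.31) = 13.67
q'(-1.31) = -10.87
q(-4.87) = 81.13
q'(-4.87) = -27.03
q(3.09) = 9.80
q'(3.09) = 9.11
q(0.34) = 1.92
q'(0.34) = -3.38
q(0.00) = 3.33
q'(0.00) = -4.92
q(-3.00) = 38.52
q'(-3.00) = -18.54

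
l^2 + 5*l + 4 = (l + 1)*(l + 4)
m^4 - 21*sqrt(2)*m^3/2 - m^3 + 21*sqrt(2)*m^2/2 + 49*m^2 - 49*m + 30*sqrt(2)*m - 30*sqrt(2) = (m - 1)*(m - 6*sqrt(2))*(m - 5*sqrt(2))*(m + sqrt(2)/2)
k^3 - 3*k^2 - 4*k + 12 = (k - 3)*(k - 2)*(k + 2)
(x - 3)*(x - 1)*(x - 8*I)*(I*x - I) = I*x^4 + 8*x^3 - 5*I*x^3 - 40*x^2 + 7*I*x^2 + 56*x - 3*I*x - 24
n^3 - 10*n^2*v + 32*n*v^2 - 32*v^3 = (n - 4*v)^2*(n - 2*v)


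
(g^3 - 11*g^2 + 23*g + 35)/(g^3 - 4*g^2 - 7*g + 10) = (g^2 - 6*g - 7)/(g^2 + g - 2)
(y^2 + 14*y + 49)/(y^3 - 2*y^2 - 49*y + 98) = (y + 7)/(y^2 - 9*y + 14)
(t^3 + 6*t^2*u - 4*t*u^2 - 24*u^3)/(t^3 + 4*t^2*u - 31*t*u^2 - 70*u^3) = (t^2 + 4*t*u - 12*u^2)/(t^2 + 2*t*u - 35*u^2)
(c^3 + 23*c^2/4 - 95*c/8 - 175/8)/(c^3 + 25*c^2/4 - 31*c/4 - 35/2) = (c - 5/2)/(c - 2)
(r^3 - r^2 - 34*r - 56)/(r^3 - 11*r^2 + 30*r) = (r^3 - r^2 - 34*r - 56)/(r*(r^2 - 11*r + 30))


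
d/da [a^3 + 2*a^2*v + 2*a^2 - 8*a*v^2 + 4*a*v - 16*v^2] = 3*a^2 + 4*a*v + 4*a - 8*v^2 + 4*v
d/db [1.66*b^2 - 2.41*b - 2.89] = 3.32*b - 2.41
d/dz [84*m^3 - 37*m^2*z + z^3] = -37*m^2 + 3*z^2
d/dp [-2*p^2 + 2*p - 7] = 2 - 4*p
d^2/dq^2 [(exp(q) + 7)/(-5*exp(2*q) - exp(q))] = (-25*exp(3*q) - 695*exp(2*q) - 105*exp(q) - 7)*exp(-q)/(125*exp(3*q) + 75*exp(2*q) + 15*exp(q) + 1)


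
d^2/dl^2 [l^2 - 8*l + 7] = 2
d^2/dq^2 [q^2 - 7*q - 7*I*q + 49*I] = 2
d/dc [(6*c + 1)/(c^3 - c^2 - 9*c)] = (-6*c*(-c^2 + c + 9) + (6*c + 1)*(-3*c^2 + 2*c + 9))/(c^2*(-c^2 + c + 9)^2)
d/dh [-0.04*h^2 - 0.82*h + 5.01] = -0.08*h - 0.82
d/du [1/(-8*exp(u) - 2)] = 2*exp(u)/(4*exp(u) + 1)^2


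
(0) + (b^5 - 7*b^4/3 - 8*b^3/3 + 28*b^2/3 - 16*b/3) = b^5 - 7*b^4/3 - 8*b^3/3 + 28*b^2/3 - 16*b/3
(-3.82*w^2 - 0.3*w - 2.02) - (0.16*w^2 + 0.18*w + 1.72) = -3.98*w^2 - 0.48*w - 3.74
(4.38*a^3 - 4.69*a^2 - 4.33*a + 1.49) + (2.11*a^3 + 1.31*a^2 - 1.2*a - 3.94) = 6.49*a^3 - 3.38*a^2 - 5.53*a - 2.45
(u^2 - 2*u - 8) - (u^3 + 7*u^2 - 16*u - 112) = -u^3 - 6*u^2 + 14*u + 104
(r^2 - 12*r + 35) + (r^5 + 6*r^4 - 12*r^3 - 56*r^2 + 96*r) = r^5 + 6*r^4 - 12*r^3 - 55*r^2 + 84*r + 35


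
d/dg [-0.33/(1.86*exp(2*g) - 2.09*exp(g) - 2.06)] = (1.2276*exp(g) - 0.6897)*exp(g)/(-1.86*exp(2*g) + 2.09*exp(g) + 2.06)^2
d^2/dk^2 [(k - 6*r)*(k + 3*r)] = 2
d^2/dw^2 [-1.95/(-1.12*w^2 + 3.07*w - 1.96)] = (-4.89216*w^2 + 13.40976*w + 1.95*(2.24*w - 3.07)*(4.48*w - 6.14) - 8.56128)/(1.12*w^2 - 3.07*w + 1.96)^3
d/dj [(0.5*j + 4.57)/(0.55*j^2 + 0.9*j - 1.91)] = (0.275*j^2 + 0.45*j - (0.5*j + 4.57)*(1.1*j + 0.9) - 0.955)/(0.55*j^2 + 0.9*j - 1.91)^2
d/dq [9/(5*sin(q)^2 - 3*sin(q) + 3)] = 9*(3 - 10*sin(q))*cos(q)/(5*sin(q)^2 - 3*sin(q) + 3)^2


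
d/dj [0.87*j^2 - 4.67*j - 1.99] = 1.74*j - 4.67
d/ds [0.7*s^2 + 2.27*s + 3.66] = 1.4*s + 2.27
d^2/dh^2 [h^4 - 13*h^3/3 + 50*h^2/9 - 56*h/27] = 12*h^2 - 26*h + 100/9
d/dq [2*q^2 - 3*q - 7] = 4*q - 3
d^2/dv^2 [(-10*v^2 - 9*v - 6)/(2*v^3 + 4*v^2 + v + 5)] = 2*(-40*v^6 - 108*v^5 - 300*v^4 + 230*v^3 + 816*v^2 + 648*v - 91)/(8*v^9 + 48*v^8 + 108*v^7 + 172*v^6 + 294*v^5 + 312*v^4 + 271*v^3 + 315*v^2 + 75*v + 125)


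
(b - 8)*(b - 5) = b^2 - 13*b + 40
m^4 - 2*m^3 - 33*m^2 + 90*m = m*(m - 5)*(m - 3)*(m + 6)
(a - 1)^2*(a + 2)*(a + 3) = a^4 + 3*a^3 - 3*a^2 - 7*a + 6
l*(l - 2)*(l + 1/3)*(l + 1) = l^4 - 2*l^3/3 - 7*l^2/3 - 2*l/3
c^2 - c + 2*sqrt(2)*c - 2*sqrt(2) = (c - 1)*(c + 2*sqrt(2))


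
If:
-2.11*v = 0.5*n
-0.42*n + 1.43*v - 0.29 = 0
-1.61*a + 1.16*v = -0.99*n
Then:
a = -0.17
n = -0.38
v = 0.09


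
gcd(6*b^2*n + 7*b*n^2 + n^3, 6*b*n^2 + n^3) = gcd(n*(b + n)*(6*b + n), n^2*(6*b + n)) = 6*b*n + n^2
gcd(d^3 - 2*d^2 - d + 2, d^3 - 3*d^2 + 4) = d^2 - d - 2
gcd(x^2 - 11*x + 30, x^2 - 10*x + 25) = x - 5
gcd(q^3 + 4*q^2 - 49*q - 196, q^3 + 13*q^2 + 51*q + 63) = q + 7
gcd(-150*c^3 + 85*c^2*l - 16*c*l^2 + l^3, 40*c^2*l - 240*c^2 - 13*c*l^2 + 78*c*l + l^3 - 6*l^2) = 5*c - l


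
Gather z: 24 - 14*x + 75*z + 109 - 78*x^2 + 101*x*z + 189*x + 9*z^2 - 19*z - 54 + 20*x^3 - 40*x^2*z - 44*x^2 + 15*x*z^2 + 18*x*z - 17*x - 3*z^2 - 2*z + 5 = 20*x^3 - 122*x^2 + 158*x + z^2*(15*x + 6) + z*(-40*x^2 + 119*x + 54) + 84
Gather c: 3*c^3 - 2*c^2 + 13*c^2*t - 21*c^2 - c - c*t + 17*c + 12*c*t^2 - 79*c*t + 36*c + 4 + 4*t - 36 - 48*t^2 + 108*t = 3*c^3 + c^2*(13*t - 23) + c*(12*t^2 - 80*t + 52) - 48*t^2 + 112*t - 32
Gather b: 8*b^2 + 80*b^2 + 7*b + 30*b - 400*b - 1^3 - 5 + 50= 88*b^2 - 363*b + 44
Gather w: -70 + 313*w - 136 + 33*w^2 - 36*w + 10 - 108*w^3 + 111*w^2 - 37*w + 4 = -108*w^3 + 144*w^2 + 240*w - 192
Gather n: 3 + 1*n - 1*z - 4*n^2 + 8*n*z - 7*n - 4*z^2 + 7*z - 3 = -4*n^2 + n*(8*z - 6) - 4*z^2 + 6*z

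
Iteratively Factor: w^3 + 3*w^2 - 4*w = (w - 1)*(w^2 + 4*w) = w*(w - 1)*(w + 4)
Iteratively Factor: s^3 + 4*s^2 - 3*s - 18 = (s - 2)*(s^2 + 6*s + 9) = (s - 2)*(s + 3)*(s + 3)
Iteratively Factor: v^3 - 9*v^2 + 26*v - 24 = (v - 2)*(v^2 - 7*v + 12) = (v - 4)*(v - 2)*(v - 3)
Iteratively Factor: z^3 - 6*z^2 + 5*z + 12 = (z - 4)*(z^2 - 2*z - 3) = (z - 4)*(z - 3)*(z + 1)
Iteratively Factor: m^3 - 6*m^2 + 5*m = (m)*(m^2 - 6*m + 5) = m*(m - 5)*(m - 1)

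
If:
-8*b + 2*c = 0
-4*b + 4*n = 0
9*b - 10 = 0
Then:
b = 10/9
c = 40/9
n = 10/9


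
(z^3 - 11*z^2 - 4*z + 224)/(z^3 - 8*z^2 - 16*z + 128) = (z - 7)/(z - 4)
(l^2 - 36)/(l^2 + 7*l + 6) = (l - 6)/(l + 1)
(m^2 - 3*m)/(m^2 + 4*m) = (m - 3)/(m + 4)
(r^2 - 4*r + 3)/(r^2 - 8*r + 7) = (r - 3)/(r - 7)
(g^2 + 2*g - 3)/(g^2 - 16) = (g^2 + 2*g - 3)/(g^2 - 16)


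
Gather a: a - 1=a - 1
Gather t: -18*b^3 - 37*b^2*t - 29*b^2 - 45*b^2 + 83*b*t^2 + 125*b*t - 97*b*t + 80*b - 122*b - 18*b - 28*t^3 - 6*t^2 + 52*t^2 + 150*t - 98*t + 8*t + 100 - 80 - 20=-18*b^3 - 74*b^2 - 60*b - 28*t^3 + t^2*(83*b + 46) + t*(-37*b^2 + 28*b + 60)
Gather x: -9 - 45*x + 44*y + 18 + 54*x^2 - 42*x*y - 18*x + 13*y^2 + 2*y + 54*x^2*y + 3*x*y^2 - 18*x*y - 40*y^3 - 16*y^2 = x^2*(54*y + 54) + x*(3*y^2 - 60*y - 63) - 40*y^3 - 3*y^2 + 46*y + 9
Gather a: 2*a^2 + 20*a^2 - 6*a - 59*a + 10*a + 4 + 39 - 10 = 22*a^2 - 55*a + 33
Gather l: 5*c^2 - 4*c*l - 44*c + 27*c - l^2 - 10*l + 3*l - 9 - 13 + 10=5*c^2 - 17*c - l^2 + l*(-4*c - 7) - 12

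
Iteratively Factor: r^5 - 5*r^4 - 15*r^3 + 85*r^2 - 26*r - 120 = (r + 4)*(r^4 - 9*r^3 + 21*r^2 + r - 30) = (r - 3)*(r + 4)*(r^3 - 6*r^2 + 3*r + 10) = (r - 5)*(r - 3)*(r + 4)*(r^2 - r - 2) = (r - 5)*(r - 3)*(r - 2)*(r + 4)*(r + 1)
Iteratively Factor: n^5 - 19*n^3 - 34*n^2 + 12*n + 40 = (n - 5)*(n^4 + 5*n^3 + 6*n^2 - 4*n - 8) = (n - 5)*(n - 1)*(n^3 + 6*n^2 + 12*n + 8) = (n - 5)*(n - 1)*(n + 2)*(n^2 + 4*n + 4) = (n - 5)*(n - 1)*(n + 2)^2*(n + 2)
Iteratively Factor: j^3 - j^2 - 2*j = (j + 1)*(j^2 - 2*j) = (j - 2)*(j + 1)*(j)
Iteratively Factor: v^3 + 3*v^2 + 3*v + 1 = (v + 1)*(v^2 + 2*v + 1) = (v + 1)^2*(v + 1)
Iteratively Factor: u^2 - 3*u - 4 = (u + 1)*(u - 4)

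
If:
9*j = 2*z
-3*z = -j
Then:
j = 0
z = 0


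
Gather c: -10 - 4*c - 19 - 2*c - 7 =-6*c - 36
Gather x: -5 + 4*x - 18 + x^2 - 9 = x^2 + 4*x - 32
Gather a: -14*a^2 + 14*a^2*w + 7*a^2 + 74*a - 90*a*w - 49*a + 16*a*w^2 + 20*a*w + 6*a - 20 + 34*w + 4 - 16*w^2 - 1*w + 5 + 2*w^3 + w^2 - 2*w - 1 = a^2*(14*w - 7) + a*(16*w^2 - 70*w + 31) + 2*w^3 - 15*w^2 + 31*w - 12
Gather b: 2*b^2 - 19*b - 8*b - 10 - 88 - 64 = 2*b^2 - 27*b - 162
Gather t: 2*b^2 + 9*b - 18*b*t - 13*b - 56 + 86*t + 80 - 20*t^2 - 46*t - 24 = 2*b^2 - 4*b - 20*t^2 + t*(40 - 18*b)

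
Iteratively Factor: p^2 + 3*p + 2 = (p + 1)*(p + 2)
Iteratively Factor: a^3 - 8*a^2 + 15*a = (a - 5)*(a^2 - 3*a) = (a - 5)*(a - 3)*(a)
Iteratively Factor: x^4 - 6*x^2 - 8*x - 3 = (x - 3)*(x^3 + 3*x^2 + 3*x + 1) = (x - 3)*(x + 1)*(x^2 + 2*x + 1) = (x - 3)*(x + 1)^2*(x + 1)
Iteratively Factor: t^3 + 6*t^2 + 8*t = (t + 2)*(t^2 + 4*t) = (t + 2)*(t + 4)*(t)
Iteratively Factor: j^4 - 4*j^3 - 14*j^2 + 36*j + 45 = (j + 3)*(j^3 - 7*j^2 + 7*j + 15) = (j - 3)*(j + 3)*(j^2 - 4*j - 5) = (j - 3)*(j + 1)*(j + 3)*(j - 5)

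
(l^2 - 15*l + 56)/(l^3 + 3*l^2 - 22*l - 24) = (l^2 - 15*l + 56)/(l^3 + 3*l^2 - 22*l - 24)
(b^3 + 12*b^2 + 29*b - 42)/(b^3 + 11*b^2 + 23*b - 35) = (b + 6)/(b + 5)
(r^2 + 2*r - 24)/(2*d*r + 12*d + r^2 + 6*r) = (r - 4)/(2*d + r)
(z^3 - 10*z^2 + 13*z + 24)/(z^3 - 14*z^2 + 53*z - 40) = (z^2 - 2*z - 3)/(z^2 - 6*z + 5)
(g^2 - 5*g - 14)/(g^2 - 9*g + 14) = (g + 2)/(g - 2)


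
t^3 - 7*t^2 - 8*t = t*(t - 8)*(t + 1)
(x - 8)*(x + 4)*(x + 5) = x^3 + x^2 - 52*x - 160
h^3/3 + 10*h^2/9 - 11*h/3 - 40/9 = (h/3 + 1/3)*(h - 8/3)*(h + 5)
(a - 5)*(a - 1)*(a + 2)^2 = a^4 - 2*a^3 - 15*a^2 - 4*a + 20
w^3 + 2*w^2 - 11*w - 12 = (w - 3)*(w + 1)*(w + 4)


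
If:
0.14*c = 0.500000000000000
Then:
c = 3.57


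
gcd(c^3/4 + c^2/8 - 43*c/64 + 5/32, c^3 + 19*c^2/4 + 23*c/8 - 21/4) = c + 2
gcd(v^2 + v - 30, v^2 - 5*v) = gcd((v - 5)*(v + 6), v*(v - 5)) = v - 5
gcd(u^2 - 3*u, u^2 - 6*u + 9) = u - 3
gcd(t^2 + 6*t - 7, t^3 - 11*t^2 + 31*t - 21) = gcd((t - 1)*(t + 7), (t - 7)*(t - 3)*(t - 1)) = t - 1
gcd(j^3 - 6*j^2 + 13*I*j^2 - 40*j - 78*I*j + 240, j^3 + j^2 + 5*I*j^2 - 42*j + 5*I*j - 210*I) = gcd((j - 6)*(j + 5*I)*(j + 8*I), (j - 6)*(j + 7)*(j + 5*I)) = j^2 + j*(-6 + 5*I) - 30*I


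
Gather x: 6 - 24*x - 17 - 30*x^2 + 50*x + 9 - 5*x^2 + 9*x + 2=-35*x^2 + 35*x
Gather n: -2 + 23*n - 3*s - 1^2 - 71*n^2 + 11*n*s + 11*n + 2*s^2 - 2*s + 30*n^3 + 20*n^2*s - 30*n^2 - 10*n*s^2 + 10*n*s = 30*n^3 + n^2*(20*s - 101) + n*(-10*s^2 + 21*s + 34) + 2*s^2 - 5*s - 3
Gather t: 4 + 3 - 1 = 6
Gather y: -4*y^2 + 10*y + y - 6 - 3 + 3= -4*y^2 + 11*y - 6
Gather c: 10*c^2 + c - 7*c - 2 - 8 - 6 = 10*c^2 - 6*c - 16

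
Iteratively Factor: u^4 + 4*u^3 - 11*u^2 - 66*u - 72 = (u - 4)*(u^3 + 8*u^2 + 21*u + 18) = (u - 4)*(u + 2)*(u^2 + 6*u + 9) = (u - 4)*(u + 2)*(u + 3)*(u + 3)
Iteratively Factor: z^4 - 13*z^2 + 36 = (z - 2)*(z^3 + 2*z^2 - 9*z - 18) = (z - 3)*(z - 2)*(z^2 + 5*z + 6) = (z - 3)*(z - 2)*(z + 3)*(z + 2)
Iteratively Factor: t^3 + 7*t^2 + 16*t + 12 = (t + 3)*(t^2 + 4*t + 4) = (t + 2)*(t + 3)*(t + 2)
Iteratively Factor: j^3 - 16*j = (j + 4)*(j^2 - 4*j) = j*(j + 4)*(j - 4)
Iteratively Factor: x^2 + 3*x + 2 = (x + 2)*(x + 1)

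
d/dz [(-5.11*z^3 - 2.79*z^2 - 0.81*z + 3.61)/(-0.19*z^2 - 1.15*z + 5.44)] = (0.9709*z^4 + 11.753*z^3 - 80.3406*z^2 - 28.9834*z - 0.254900000000001)/(0.0361*z^4 + 0.437*z^3 - 0.7447*z^2 - 12.512*z + 29.5936)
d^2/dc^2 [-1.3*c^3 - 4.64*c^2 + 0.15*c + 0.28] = -7.8*c - 9.28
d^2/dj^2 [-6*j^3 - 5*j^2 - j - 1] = -36*j - 10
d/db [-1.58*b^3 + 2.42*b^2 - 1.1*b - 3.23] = -4.74*b^2 + 4.84*b - 1.1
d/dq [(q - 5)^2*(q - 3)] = (q - 5)*(3*q - 11)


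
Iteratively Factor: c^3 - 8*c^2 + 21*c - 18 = (c - 2)*(c^2 - 6*c + 9) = (c - 3)*(c - 2)*(c - 3)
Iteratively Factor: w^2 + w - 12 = (w + 4)*(w - 3)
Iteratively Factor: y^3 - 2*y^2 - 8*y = (y - 4)*(y^2 + 2*y) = (y - 4)*(y + 2)*(y)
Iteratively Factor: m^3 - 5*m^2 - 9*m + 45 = (m + 3)*(m^2 - 8*m + 15) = (m - 5)*(m + 3)*(m - 3)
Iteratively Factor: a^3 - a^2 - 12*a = (a + 3)*(a^2 - 4*a) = a*(a + 3)*(a - 4)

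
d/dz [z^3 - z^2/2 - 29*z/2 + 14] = 3*z^2 - z - 29/2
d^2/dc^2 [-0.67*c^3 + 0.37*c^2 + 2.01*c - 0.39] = 0.74 - 4.02*c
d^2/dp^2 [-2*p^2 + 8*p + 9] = -4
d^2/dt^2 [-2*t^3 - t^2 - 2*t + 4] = -12*t - 2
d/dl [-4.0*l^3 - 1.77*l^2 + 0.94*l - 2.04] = -12.0*l^2 - 3.54*l + 0.94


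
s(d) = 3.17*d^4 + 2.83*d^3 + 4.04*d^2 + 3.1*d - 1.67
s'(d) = 12.68*d^3 + 8.49*d^2 + 8.08*d + 3.1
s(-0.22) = -2.18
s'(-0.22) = 1.60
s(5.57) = 3681.25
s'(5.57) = 2502.72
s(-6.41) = 4750.80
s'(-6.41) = -3039.45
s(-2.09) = 44.15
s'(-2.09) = -92.46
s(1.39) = 29.88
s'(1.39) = 64.79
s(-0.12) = -1.99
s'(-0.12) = 2.23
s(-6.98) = 6735.69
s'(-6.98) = -3951.73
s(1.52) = 39.24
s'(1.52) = 79.53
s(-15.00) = 151790.83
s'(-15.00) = -41002.85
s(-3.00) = 205.75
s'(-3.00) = -287.09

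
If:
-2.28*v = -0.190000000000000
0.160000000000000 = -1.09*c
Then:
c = -0.15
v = 0.08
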